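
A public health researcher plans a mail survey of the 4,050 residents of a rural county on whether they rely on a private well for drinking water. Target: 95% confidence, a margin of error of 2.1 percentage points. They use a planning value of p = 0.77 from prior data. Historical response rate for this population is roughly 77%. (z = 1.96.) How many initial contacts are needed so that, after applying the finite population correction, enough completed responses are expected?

Completed interviews needed (unadjusted): n₀ = 1.96² × 0.1771 / 0.021² ≈ 1542.74 → 1543.
FPC for N = 4,050: n = 1543 / (1 + 1542/4050) = 1543 / 1.3807 ≈ 1117.52 → 1118.
At a 77% response rate, contacts needed = 1118 / 0.77 ≈ 1451.95 → 1452.

1452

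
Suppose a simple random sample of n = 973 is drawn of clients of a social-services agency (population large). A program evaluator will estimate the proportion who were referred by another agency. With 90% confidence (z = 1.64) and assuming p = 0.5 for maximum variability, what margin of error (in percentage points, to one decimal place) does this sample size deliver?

SE(p̂) = √[p(1−p)/n] = √[0.2500/973] = 0.01603.
E = z × SE = 1.64 × 0.01603 = 0.02629, or 2.6 percentage points.

2.6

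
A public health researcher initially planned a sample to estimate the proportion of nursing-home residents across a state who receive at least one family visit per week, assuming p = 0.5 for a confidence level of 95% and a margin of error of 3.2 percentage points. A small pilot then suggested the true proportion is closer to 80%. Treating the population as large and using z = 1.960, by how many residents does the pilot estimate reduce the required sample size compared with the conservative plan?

Conservative (p = 0.5): n = 1.960² × 0.25 / 0.032² ≈ 937.89 → 938.
Using p = 0.80: p(1−p) = 0.1600, so n = 1.960² × 0.1600 / 0.032² ≈ 600.25 → 601.
Reduction: 938 − 601 = 337.

337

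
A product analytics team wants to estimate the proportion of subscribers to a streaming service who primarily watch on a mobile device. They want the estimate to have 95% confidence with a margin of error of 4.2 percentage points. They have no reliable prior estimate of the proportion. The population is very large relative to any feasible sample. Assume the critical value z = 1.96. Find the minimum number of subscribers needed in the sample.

With no prior estimate, use p = 0.5, giving p(1−p) = 0.25.
n = z²·p(1−p)/E² = 1.96² × 0.2500 / 0.042² = 3.8416 × 0.2500 / 0.001764 ≈ 544.44.
Rounding up gives n = 545.

545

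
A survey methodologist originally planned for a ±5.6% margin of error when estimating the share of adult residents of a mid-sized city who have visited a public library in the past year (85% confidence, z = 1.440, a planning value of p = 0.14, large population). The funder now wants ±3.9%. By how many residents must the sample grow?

At ±5.6%: n = 1.440² × 0.1204 / 0.056² ≈ 79.61 → 80.
At ±3.9%: n = 1.440² × 0.1204 / 0.039² ≈ 164.14 → 165.
Additional respondents: 165 − 80 = 85.

85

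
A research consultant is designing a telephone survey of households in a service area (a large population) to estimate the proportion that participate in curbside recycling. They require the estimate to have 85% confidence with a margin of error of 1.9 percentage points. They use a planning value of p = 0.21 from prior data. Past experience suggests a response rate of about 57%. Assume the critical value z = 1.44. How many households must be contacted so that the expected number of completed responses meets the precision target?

1672

Completed interviews needed: n₀ = 1.44² × 0.1659 / 0.019² ≈ 952.94 → 953.
At a 57% response rate, contacts needed = 953 / 0.57 ≈ 1671.93 → 1672.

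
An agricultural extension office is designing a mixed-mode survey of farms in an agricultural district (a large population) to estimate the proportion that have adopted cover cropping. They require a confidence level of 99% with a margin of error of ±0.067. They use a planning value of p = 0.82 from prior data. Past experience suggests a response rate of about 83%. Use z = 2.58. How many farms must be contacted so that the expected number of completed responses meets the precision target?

264

Completed interviews needed: n₀ = 2.58² × 0.1476 / 0.067² ≈ 218.86 → 219.
At an 83% response rate, contacts needed = 219 / 0.83 ≈ 263.86 → 264.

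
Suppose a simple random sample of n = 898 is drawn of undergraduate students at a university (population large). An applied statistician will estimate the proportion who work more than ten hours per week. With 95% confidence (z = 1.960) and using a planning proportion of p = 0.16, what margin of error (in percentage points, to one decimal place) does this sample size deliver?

SE(p̂) = √[p(1−p)/n] = √[0.1344/898] = 0.01223.
E = z × SE = 1.960 × 0.01223 = 0.02398, or 2.4 percentage points.

2.4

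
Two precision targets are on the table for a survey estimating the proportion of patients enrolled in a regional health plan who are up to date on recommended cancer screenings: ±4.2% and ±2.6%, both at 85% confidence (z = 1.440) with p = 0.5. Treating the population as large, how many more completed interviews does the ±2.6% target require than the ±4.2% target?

473

At ±4.2%: n = 1.440² × 0.2500 / 0.042² ≈ 293.88 → 294.
At ±2.6%: n = 1.440² × 0.2500 / 0.026² ≈ 766.86 → 767.
Additional respondents: 767 − 294 = 473.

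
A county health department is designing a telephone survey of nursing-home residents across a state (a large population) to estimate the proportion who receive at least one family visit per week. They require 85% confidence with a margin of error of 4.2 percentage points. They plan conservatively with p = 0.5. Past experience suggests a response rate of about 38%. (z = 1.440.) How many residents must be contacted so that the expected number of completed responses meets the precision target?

Completed interviews needed: n₀ = 1.440² × 0.2500 / 0.042² ≈ 293.88 → 294.
At a 38% response rate, contacts needed = 294 / 0.38 ≈ 773.68 → 774.

774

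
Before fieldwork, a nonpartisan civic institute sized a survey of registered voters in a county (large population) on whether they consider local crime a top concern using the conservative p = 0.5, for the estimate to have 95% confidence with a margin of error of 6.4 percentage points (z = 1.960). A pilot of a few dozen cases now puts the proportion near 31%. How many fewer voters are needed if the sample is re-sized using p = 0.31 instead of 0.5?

34

Conservative (p = 0.5): n = 1.960² × 0.25 / 0.064² ≈ 234.47 → 235.
Using p = 0.31: p(1−p) = 0.2139, so n = 1.960² × 0.2139 / 0.064² ≈ 200.61 → 201.
Reduction: 235 − 201 = 34.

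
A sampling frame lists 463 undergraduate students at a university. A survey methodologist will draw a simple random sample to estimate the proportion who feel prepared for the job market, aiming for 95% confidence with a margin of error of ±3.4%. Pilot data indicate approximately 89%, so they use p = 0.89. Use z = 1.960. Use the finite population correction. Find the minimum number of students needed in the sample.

Unadjusted: n₀ = 1.960² × 0.89 × 0.11 / 0.034² ≈ 325.34, so n₀ = 326.
Finite population correction with N = 463: n = n₀ / (1 + (n₀−1)/N) = 326 / (1 + 325/463) = 326 / 1.7019 ≈ 191.55.
Rounding up, n = 192.

192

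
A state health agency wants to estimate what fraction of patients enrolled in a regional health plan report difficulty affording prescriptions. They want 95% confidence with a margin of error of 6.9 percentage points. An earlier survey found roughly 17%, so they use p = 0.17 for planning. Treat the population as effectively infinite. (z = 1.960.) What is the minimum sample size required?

114

With p = 0.17, p(1−p) = 0.1411.
n = z²·p(1−p)/E² = 1.960² × 0.1411 / 0.069² = 3.8416 × 0.1411 / 0.004761 ≈ 113.85.
Rounding up gives n = 114.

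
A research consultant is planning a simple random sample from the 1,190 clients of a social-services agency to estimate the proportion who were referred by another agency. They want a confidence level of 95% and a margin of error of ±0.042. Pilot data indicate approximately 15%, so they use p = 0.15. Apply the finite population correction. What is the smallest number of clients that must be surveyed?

For 95% confidence, z = 1.960.
Unadjusted: n₀ = 1.960² × 0.15 × 0.85 / 0.042² ≈ 277.67, so n₀ = 278.
Finite population correction with N = 1,190: n = n₀ / (1 + (n₀−1)/N) = 278 / (1 + 277/1190) = 278 / 1.2328 ≈ 225.51.
Rounding up, n = 226.

226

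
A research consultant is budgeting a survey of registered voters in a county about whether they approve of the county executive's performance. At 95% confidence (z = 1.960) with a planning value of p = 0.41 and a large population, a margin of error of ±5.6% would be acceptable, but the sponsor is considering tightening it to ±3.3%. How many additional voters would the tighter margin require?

557

At ±5.6%: n = 1.960² × 0.2419 / 0.056² ≈ 296.33 → 297.
At ±3.3%: n = 1.960² × 0.2419 / 0.033² ≈ 853.34 → 854.
Additional respondents: 854 − 297 = 557.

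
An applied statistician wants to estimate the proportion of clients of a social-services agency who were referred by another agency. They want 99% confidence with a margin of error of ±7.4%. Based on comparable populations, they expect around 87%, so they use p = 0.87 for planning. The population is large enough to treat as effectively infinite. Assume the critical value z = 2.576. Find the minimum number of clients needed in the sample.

With p = 0.87, p(1−p) = 0.1131.
n = z²·p(1−p)/E² = 2.576² × 0.1131 / 0.074² = 6.6358 × 0.1131 / 0.005476 ≈ 137.05.
Rounding up gives n = 138.

138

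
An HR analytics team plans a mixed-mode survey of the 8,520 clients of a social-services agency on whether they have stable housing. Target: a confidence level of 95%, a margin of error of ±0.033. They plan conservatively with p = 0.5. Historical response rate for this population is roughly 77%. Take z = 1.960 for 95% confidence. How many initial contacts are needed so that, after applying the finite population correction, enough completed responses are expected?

1039

Completed interviews needed (unadjusted): n₀ = 1.960² × 0.2500 / 0.033² ≈ 881.91 → 882.
FPC for N = 8,520: n = 882 / (1 + 881/8520) = 882 / 1.1034 ≈ 799.34 → 800.
At a 77% response rate, contacts needed = 800 / 0.77 ≈ 1038.96 → 1039.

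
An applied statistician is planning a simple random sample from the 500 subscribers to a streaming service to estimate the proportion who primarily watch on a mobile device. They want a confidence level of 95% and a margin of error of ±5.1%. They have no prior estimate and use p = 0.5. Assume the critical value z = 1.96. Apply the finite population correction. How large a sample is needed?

Unadjusted: n₀ = 1.96² × 0.50 × 0.50 / 0.051² ≈ 369.24, so n₀ = 370.
Finite population correction with N = 500: n = n₀ / (1 + (n₀−1)/N) = 370 / (1 + 369/500) = 370 / 1.7380 ≈ 212.89.
Rounding up, n = 213.

213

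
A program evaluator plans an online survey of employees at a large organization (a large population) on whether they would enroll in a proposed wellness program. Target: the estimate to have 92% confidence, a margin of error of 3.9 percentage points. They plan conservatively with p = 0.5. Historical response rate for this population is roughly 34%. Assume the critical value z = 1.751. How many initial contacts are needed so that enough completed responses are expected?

1483

Completed interviews needed: n₀ = 1.751² × 0.2500 / 0.039² ≈ 503.94 → 504.
At a 34% response rate, contacts needed = 504 / 0.34 ≈ 1482.35 → 1483.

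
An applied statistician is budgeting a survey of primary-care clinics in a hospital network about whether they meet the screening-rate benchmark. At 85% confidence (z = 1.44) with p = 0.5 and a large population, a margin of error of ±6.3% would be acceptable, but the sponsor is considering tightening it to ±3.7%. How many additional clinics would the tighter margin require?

At ±6.3%: n = 1.44² × 0.2500 / 0.063² ≈ 130.61 → 131.
At ±3.7%: n = 1.44² × 0.2500 / 0.037² ≈ 378.67 → 379.
Additional respondents: 379 − 131 = 248.

248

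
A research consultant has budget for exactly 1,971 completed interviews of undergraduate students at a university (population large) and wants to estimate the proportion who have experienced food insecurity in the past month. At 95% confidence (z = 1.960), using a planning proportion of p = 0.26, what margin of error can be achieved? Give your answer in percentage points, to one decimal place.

1.9

SE(p̂) = √[p(1−p)/n] = √[0.1924/1971] = 0.00988.
E = z × SE = 1.960 × 0.00988 = 0.01936, or 1.9 percentage points.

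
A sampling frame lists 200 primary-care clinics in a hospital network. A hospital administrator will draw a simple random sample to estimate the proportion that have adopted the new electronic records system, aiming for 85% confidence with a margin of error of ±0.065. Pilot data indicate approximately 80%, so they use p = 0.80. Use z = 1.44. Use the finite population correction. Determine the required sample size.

57

Unadjusted: n₀ = 1.44² × 0.80 × 0.20 / 0.065² ≈ 78.53, so n₀ = 79.
Finite population correction with N = 200: n = n₀ / (1 + (n₀−1)/N) = 79 / (1 + 78/200) = 79 / 1.3900 ≈ 56.83.
Rounding up, n = 57.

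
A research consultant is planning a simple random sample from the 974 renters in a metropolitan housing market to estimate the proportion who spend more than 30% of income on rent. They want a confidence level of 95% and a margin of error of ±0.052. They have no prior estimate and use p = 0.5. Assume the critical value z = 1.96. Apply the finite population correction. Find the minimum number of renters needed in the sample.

261

Unadjusted: n₀ = 1.96² × 0.50 × 0.50 / 0.052² ≈ 355.18, so n₀ = 356.
Finite population correction with N = 974: n = n₀ / (1 + (n₀−1)/N) = 356 / (1 + 355/974) = 356 / 1.3645 ≈ 260.91.
Rounding up, n = 261.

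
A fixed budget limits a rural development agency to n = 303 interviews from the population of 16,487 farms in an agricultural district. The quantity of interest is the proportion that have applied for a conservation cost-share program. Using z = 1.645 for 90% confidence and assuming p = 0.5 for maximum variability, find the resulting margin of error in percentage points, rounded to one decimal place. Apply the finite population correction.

Finite-population factor: (N−n)/(N−1) = (16487−303)/(16487−1) = 0.9817.
SE(p̂) = √[p(1−p)/n · (N−n)/(N−1)] = √[0.2500/303 × 0.9817] = 0.02846.
E = z × SE = 1.645 × 0.02846 = 0.04682 ≈ 4.7 percentage points.

4.7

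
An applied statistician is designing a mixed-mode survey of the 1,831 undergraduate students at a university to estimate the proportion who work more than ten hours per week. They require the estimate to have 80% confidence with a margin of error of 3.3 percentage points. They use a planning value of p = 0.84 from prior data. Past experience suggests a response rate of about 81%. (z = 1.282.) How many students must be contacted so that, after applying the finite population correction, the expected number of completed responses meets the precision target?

226

Completed interviews needed (unadjusted): n₀ = 1.282² × 0.1344 / 0.033² ≈ 202.84 → 203.
FPC for N = 1,831: n = 203 / (1 + 202/1831) = 203 / 1.1103 ≈ 182.83 → 183.
At an 81% response rate, contacts needed = 183 / 0.81 ≈ 225.93 → 226.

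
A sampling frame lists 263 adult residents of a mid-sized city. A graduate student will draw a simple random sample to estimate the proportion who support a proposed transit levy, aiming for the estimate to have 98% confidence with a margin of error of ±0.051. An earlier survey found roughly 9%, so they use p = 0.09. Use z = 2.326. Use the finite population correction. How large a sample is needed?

104

Unadjusted: n₀ = 2.326² × 0.09 × 0.91 / 0.051² ≈ 170.36, so n₀ = 171.
Finite population correction with N = 263: n = n₀ / (1 + (n₀−1)/N) = 171 / (1 + 170/263) = 171 / 1.6464 ≈ 103.86.
Rounding up, n = 104.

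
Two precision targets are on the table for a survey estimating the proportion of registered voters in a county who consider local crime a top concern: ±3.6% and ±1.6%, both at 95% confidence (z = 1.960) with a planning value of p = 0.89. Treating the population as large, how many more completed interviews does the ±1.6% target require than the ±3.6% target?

At ±3.6%: n = 1.960² × 0.0979 / 0.036² ≈ 290.19 → 291.
At ±1.6%: n = 1.960² × 0.0979 / 0.016² ≈ 1469.11 → 1470.
Additional respondents: 1470 − 291 = 1179.

1179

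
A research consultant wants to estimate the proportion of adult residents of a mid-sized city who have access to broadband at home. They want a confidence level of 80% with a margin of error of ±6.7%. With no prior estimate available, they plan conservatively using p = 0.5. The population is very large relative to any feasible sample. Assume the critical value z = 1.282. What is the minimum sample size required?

92

With p = 0.5, p(1−p) = 0.25.
n = z²·p(1−p)/E² = 1.282² × 0.2500 / 0.067² = 1.6435 × 0.2500 / 0.004489 ≈ 91.53.
Rounding up gives n = 92.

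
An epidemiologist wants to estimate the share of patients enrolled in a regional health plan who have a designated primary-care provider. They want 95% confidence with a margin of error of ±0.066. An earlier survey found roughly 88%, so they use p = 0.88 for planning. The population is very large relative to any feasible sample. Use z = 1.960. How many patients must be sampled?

94

With p = 0.88, p(1−p) = 0.1056.
n = z²·p(1−p)/E² = 1.960² × 0.1056 / 0.066² = 3.8416 × 0.1056 / 0.004356 ≈ 93.13.
Rounding up gives n = 94.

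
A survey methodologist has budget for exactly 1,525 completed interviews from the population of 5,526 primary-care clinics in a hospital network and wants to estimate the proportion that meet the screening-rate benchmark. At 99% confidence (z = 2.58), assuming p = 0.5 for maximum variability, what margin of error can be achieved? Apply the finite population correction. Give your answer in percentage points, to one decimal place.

2.8

Finite-population factor: (N−n)/(N−1) = (5526−1525)/(5526−1) = 0.7242.
SE(p̂) = √[p(1−p)/n · (N−n)/(N−1)] = √[0.2500/1525 × 0.7242] = 0.01090.
E = z × SE = 2.58 × 0.01090 = 0.02811 ≈ 2.8 percentage points.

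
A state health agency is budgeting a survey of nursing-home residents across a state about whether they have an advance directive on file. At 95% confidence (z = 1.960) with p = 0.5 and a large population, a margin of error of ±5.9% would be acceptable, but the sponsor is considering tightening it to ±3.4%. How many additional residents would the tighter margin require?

555

At ±5.9%: n = 1.960² × 0.2500 / 0.059² ≈ 275.90 → 276.
At ±3.4%: n = 1.960² × 0.2500 / 0.034² ≈ 830.80 → 831.
Additional respondents: 831 − 276 = 555.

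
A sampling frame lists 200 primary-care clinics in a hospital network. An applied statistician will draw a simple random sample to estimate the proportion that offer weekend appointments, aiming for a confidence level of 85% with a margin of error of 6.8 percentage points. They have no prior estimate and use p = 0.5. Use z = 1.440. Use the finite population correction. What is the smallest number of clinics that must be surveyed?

Unadjusted: n₀ = 1.440² × 0.50 × 0.50 / 0.068² ≈ 112.11, so n₀ = 113.
Finite population correction with N = 200: n = n₀ / (1 + (n₀−1)/N) = 113 / (1 + 112/200) = 113 / 1.5600 ≈ 72.44.
Rounding up, n = 73.

73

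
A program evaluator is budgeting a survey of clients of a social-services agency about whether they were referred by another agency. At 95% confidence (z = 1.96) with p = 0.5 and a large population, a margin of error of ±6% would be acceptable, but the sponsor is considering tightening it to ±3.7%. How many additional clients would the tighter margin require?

435

At ±6%: n = 1.96² × 0.2500 / 0.060² ≈ 266.78 → 267.
At ±3.7%: n = 1.96² × 0.2500 / 0.037² ≈ 701.53 → 702.
Additional respondents: 702 − 267 = 435.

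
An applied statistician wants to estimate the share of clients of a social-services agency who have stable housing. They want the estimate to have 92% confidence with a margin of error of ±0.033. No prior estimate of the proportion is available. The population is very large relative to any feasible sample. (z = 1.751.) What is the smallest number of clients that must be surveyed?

704

With no prior estimate, use p = 0.5, giving p(1−p) = 0.25.
n = z²·p(1−p)/E² = 1.751² × 0.2500 / 0.033² = 3.0660 × 0.2500 / 0.001089 ≈ 703.86.
Rounding up gives n = 704.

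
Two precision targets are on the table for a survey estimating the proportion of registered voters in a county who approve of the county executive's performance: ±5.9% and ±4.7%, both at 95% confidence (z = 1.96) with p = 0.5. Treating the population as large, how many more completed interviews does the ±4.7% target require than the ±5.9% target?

159

At ±5.9%: n = 1.96² × 0.2500 / 0.059² ≈ 275.90 → 276.
At ±4.7%: n = 1.96² × 0.2500 / 0.047² ≈ 434.77 → 435.
Additional respondents: 435 − 276 = 159.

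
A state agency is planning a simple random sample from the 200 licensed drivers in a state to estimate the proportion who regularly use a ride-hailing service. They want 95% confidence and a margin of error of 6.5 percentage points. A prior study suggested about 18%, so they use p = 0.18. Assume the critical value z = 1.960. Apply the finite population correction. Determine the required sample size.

Unadjusted: n₀ = 1.960² × 0.18 × 0.82 / 0.065² ≈ 134.21, so n₀ = 135.
Finite population correction with N = 200: n = n₀ / (1 + (n₀−1)/N) = 135 / (1 + 134/200) = 135 / 1.6700 ≈ 80.84.
Rounding up, n = 81.

81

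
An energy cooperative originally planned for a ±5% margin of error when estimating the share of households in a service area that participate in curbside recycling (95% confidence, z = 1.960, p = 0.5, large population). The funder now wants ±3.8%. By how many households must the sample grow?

At ±5%: n = 1.960² × 0.2500 / 0.050² ≈ 384.16 → 385.
At ±3.8%: n = 1.960² × 0.2500 / 0.038² ≈ 665.10 → 666.
Additional respondents: 666 − 385 = 281.

281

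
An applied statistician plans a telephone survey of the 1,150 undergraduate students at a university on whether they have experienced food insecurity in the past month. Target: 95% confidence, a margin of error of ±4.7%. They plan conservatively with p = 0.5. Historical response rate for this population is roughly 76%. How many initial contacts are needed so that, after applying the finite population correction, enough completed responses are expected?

416

For 95% confidence, z = 1.960.
Completed interviews needed (unadjusted): n₀ = 1.960² × 0.2500 / 0.047² ≈ 434.77 → 435.
FPC for N = 1,150: n = 435 / (1 + 434/1150) = 435 / 1.3774 ≈ 315.81 → 316.
At a 76% response rate, contacts needed = 316 / 0.76 ≈ 415.79 → 416.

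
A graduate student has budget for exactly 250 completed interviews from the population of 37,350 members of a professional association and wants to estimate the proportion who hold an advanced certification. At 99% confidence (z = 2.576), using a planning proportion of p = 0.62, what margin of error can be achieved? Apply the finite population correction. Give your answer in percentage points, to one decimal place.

7.9

Finite-population factor: (N−n)/(N−1) = (37350−250)/(37350−1) = 0.9933.
SE(p̂) = √[p(1−p)/n · (N−n)/(N−1)] = √[0.2356/250 × 0.9933] = 0.03060.
E = z × SE = 2.576 × 0.03060 = 0.07882 ≈ 7.9 percentage points.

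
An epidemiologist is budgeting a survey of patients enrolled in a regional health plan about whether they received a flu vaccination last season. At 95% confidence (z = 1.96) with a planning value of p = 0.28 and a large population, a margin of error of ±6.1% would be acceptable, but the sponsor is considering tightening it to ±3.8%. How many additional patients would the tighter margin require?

At ±6.1%: n = 1.96² × 0.2016 / 0.061² ≈ 208.13 → 209.
At ±3.8%: n = 1.96² × 0.2016 / 0.038² ≈ 536.33 → 537.
Additional respondents: 537 − 209 = 328.

328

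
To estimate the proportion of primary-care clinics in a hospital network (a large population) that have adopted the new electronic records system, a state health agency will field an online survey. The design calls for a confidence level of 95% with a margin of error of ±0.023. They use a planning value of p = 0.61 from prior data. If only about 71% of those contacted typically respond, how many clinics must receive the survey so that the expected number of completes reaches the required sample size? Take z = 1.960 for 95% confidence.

Completed interviews needed: n₀ = 1.960² × 0.2379 / 0.023² ≈ 1727.63 → 1728.
At a 71% response rate, contacts needed = 1728 / 0.71 ≈ 2433.80 → 2434.

2434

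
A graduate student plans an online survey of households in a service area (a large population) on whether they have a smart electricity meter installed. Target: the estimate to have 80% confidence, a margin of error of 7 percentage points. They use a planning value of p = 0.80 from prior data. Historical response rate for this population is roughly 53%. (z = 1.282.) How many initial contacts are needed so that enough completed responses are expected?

Completed interviews needed: n₀ = 1.282² × 0.1600 / 0.070² ≈ 53.67 → 54.
At a 53% response rate, contacts needed = 54 / 0.53 ≈ 101.89 → 102.

102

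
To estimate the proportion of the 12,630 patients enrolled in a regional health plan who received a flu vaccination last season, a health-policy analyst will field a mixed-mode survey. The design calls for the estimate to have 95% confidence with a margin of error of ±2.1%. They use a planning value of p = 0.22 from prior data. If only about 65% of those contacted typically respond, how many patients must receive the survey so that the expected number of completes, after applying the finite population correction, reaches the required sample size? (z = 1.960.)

Completed interviews needed (unadjusted): n₀ = 1.960² × 0.1716 / 0.021² ≈ 1494.83 → 1495.
FPC for N = 12,630: n = 1495 / (1 + 1494/12630) = 1495 / 1.1183 ≈ 1336.86 → 1337.
At a 65% response rate, contacts needed = 1337 / 0.65 ≈ 2056.92 → 2057.

2057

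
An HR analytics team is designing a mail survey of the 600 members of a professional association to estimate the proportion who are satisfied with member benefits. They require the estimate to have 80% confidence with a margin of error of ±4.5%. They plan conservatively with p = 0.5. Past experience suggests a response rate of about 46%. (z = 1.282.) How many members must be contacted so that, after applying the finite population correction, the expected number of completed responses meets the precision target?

331

Completed interviews needed (unadjusted): n₀ = 1.282² × 0.2500 / 0.045² ≈ 202.90 → 203.
FPC for N = 600: n = 203 / (1 + 202/600) = 203 / 1.3367 ≈ 151.87 → 152.
At a 46% response rate, contacts needed = 152 / 0.46 ≈ 330.43 → 331.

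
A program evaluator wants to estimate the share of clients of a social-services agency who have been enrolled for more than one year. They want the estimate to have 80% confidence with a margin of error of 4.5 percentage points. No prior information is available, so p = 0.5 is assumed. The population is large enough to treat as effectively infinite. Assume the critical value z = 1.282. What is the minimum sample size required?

203

With p = 0.5, p(1−p) = 0.25.
n = z²·p(1−p)/E² = 1.282² × 0.2500 / 0.045² = 1.6435 × 0.2500 / 0.002025 ≈ 202.90.
Rounding up gives n = 203.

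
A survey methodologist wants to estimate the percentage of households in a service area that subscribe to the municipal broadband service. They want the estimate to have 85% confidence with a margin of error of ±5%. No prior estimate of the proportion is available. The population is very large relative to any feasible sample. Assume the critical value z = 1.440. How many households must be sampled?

208

With no prior estimate, use p = 0.5, giving p(1−p) = 0.25.
n = z²·p(1−p)/E² = 1.440² × 0.2500 / 0.050² = 2.0736 × 0.2500 / 0.002500 ≈ 207.36.
Rounding up gives n = 208.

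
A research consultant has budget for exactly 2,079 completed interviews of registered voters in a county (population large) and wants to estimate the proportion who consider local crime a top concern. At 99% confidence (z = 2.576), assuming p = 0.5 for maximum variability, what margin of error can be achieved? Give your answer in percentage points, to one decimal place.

SE(p̂) = √[p(1−p)/n] = √[0.2500/2079] = 0.01097.
E = z × SE = 2.576 × 0.01097 = 0.02825, or 2.8 percentage points.

2.8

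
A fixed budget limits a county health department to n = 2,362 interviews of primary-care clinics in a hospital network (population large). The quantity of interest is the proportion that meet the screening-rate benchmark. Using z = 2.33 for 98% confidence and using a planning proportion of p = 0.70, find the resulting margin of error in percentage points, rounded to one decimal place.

2.2

SE(p̂) = √[p(1−p)/n] = √[0.2100/2362] = 0.00943.
E = z × SE = 2.33 × 0.00943 = 0.02197, or 2.2 percentage points.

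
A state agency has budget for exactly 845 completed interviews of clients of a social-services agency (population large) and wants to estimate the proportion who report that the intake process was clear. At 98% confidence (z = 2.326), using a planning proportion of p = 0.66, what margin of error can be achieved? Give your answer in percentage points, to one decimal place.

SE(p̂) = √[p(1−p)/n] = √[0.2244/845] = 0.01630.
E = z × SE = 2.326 × 0.01630 = 0.03790, or 3.8 percentage points.

3.8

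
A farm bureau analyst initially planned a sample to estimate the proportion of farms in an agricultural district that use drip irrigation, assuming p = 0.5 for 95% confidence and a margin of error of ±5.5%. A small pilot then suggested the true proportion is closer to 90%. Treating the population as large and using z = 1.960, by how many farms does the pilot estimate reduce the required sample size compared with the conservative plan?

Conservative (p = 0.5): n = 1.960² × 0.25 / 0.055² ≈ 317.49 → 318.
Using p = 0.90: p(1−p) = 0.0900, so n = 1.960² × 0.0900 / 0.055² ≈ 114.30 → 115.
Reduction: 318 − 115 = 203.

203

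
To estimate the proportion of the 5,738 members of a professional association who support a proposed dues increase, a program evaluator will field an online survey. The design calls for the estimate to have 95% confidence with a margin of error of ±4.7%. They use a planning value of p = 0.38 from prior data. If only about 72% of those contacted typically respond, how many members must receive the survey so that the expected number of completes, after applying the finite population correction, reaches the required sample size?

532

For 95% confidence, z = 1.960.
Completed interviews needed (unadjusted): n₀ = 1.960² × 0.2356 / 0.047² ≈ 409.72 → 410.
FPC for N = 5,738: n = 410 / (1 + 409/5738) = 410 / 1.0713 ≈ 382.72 → 383.
At a 72% response rate, contacts needed = 383 / 0.72 ≈ 531.94 → 532.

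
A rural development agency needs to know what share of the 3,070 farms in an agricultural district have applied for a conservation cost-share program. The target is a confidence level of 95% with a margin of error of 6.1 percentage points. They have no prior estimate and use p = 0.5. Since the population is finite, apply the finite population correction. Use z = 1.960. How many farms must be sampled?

239

Unadjusted: n₀ = 1.960² × 0.50 × 0.50 / 0.061² ≈ 258.10, so n₀ = 259.
Finite population correction with N = 3,070: n = n₀ / (1 + (n₀−1)/N) = 259 / (1 + 258/3070) = 259 / 1.0840 ≈ 238.92.
Rounding up, n = 239.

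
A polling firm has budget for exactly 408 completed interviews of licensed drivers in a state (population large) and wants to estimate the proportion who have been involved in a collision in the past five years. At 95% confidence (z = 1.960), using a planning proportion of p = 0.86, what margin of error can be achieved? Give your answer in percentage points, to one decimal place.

SE(p̂) = √[p(1−p)/n] = √[0.1204/408] = 0.01718.
E = z × SE = 1.960 × 0.01718 = 0.03367, or 3.4 percentage points.

3.4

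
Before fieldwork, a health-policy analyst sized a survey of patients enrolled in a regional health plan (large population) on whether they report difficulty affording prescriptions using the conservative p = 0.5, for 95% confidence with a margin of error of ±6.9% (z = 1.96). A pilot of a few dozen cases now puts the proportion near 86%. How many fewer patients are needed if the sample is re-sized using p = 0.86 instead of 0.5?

Conservative (p = 0.5): n = 1.96² × 0.25 / 0.069² ≈ 201.72 → 202.
Using p = 0.86: p(1−p) = 0.1204, so n = 1.96² × 0.1204 / 0.069² ≈ 97.15 → 98.
Reduction: 202 − 98 = 104.

104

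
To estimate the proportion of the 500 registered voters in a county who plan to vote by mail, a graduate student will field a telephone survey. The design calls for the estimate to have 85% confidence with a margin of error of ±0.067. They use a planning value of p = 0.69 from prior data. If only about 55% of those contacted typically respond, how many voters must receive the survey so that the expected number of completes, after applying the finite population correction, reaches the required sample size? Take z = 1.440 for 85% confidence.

Completed interviews needed (unadjusted): n₀ = 1.440² × 0.2139 / 0.067² ≈ 98.81 → 99.
FPC for N = 500: n = 99 / (1 + 98/500) = 99 / 1.1960 ≈ 82.78 → 83.
At a 55% response rate, contacts needed = 83 / 0.55 ≈ 150.91 → 151.

151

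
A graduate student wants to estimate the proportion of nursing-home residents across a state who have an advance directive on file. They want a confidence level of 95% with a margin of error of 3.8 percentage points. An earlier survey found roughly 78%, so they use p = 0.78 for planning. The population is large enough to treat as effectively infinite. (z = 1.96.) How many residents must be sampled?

With p = 0.78, p(1−p) = 0.1716.
n = z²·p(1−p)/E² = 1.96² × 0.1716 / 0.038² = 3.8416 × 0.1716 / 0.001444 ≈ 456.52.
Rounding up gives n = 457.

457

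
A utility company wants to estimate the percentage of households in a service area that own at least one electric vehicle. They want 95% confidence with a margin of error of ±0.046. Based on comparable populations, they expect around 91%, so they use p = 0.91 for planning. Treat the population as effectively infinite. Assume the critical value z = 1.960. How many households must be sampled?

With p = 0.91, p(1−p) = 0.0819.
n = z²·p(1−p)/E² = 1.960² × 0.0819 / 0.046² = 3.8416 × 0.0819 / 0.002116 ≈ 148.69.
Rounding up gives n = 149.

149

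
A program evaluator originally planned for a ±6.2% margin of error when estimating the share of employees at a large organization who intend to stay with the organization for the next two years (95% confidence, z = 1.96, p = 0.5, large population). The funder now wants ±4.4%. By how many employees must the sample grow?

At ±6.2%: n = 1.96² × 0.2500 / 0.062² ≈ 249.84 → 250.
At ±4.4%: n = 1.96² × 0.2500 / 0.044² ≈ 496.07 → 497.
Additional respondents: 497 − 250 = 247.

247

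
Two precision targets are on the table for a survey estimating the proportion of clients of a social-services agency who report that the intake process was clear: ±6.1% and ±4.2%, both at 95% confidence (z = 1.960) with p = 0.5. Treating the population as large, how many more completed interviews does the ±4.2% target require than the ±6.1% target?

286

At ±6.1%: n = 1.960² × 0.2500 / 0.061² ≈ 258.10 → 259.
At ±4.2%: n = 1.960² × 0.2500 / 0.042² ≈ 544.44 → 545.
Additional respondents: 545 − 259 = 286.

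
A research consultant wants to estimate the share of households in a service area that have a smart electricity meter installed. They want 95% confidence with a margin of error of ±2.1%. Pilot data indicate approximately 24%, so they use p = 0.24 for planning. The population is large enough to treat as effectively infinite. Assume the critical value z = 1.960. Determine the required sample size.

With p = 0.24, p(1−p) = 0.1824.
n = z²·p(1−p)/E² = 1.960² × 0.1824 / 0.021² = 3.8416 × 0.1824 / 0.000441 ≈ 1588.91.
Rounding up gives n = 1589.

1589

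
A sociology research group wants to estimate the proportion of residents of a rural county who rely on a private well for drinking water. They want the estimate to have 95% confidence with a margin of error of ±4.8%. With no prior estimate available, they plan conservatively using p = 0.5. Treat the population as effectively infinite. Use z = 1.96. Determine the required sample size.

With p = 0.5, p(1−p) = 0.25.
n = z²·p(1−p)/E² = 1.96² × 0.2500 / 0.048² = 3.8416 × 0.2500 / 0.002304 ≈ 416.84.
Rounding up gives n = 417.

417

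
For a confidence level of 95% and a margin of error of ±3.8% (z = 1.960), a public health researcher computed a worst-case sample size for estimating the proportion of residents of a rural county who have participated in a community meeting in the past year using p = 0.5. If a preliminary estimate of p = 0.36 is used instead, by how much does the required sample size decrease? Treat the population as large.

Conservative (p = 0.5): n = 1.960² × 0.25 / 0.038² ≈ 665.10 → 666.
Using p = 0.36: p(1−p) = 0.2304, so n = 1.960² × 0.2304 / 0.038² ≈ 612.95 → 613.
Reduction: 666 − 613 = 53.

53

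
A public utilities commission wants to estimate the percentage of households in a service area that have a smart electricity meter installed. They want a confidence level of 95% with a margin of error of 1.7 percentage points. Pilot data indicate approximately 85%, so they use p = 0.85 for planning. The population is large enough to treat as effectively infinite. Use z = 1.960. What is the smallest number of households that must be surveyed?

1695

With p = 0.85, p(1−p) = 0.1275.
n = z²·p(1−p)/E² = 1.960² × 0.1275 / 0.017² = 3.8416 × 0.1275 / 0.000289 ≈ 1694.82.
Rounding up gives n = 1695.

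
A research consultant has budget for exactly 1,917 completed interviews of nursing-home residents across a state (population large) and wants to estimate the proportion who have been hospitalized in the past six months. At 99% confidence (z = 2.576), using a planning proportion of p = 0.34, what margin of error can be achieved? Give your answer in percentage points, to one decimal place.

SE(p̂) = √[p(1−p)/n] = √[0.2244/1917] = 0.01082.
E = z × SE = 2.576 × 0.01082 = 0.02787, or 2.8 percentage points.

2.8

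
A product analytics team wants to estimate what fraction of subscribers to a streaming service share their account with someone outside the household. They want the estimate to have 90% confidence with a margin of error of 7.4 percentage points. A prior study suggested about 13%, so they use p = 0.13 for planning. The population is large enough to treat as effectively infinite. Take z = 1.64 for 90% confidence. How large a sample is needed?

56

With p = 0.13, p(1−p) = 0.1131.
n = z²·p(1−p)/E² = 1.64² × 0.1131 / 0.074² = 2.6896 × 0.1131 / 0.005476 ≈ 55.55.
Rounding up gives n = 56.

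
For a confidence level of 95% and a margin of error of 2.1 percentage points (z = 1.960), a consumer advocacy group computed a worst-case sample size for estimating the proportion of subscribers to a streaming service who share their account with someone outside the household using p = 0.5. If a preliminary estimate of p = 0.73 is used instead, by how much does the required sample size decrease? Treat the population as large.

Conservative (p = 0.5): n = 1.960² × 0.25 / 0.021² ≈ 2177.78 → 2178.
Using p = 0.73: p(1−p) = 0.1971, so n = 1.960² × 0.1971 / 0.021² ≈ 1716.96 → 1717.
Reduction: 2178 − 1717 = 461.

461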